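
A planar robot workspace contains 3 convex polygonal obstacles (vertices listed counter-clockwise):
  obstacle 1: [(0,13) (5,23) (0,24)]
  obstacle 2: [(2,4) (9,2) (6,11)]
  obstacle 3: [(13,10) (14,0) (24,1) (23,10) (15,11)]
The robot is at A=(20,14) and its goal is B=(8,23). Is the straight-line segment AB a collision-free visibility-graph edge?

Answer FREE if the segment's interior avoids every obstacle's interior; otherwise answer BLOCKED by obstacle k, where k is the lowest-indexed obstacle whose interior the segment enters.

Obstacle 1 [(0,13) (5,23) (0,24)]:
  edge (0,13)–(5,23): clear
  edge (5,23)–(0,24): clear
  edge (0,24)–(0,13): clear
  midpoint (14,37/2) outside
  → clear
Obstacle 2 [(2,4) (9,2) (6,11)]:
  edge (2,4)–(9,2): clear
  edge (9,2)–(6,11): clear
  edge (6,11)–(2,4): clear
  midpoint (14,37/2) outside
  → clear
Obstacle 3 [(13,10) (14,0) (24,1) (23,10) (15,11)]:
  edge (13,10)–(14,0): clear
  edge (14,0)–(24,1): clear
  edge (24,1)–(23,10): clear
  edge (23,10)–(15,11): clear
  edge (15,11)–(13,10): clear
  midpoint (14,37/2) outside
  → clear

FREE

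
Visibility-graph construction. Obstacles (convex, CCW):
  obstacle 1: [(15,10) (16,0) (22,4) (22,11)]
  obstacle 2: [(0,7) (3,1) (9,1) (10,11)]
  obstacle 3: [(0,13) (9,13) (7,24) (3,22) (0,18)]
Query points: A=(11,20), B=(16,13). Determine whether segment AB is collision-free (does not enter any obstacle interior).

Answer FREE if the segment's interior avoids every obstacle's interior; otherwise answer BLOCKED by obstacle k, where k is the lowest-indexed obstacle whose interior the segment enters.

Obstacle 1 [(15,10) (16,0) (22,4) (22,11)]:
  edge (15,10)–(16,0): clear
  edge (16,0)–(22,4): clear
  edge (22,4)–(22,11): clear
  edge (22,11)–(15,10): clear
  midpoint (27/2,33/2) outside
  → clear
Obstacle 2 [(0,7) (3,1) (9,1) (10,11)]:
  edge (0,7)–(3,1): clear
  edge (3,1)–(9,1): clear
  edge (9,1)–(10,11): clear
  edge (10,11)–(0,7): clear
  midpoint (27/2,33/2) outside
  → clear
Obstacle 3 [(0,13) (9,13) (7,24) (3,22) (0,18)]:
  edge (0,13)–(9,13): clear
  edge (9,13)–(7,24): clear
  edge (7,24)–(3,22): clear
  edge (3,22)–(0,18): clear
  edge (0,18)–(0,13): clear
  midpoint (27/2,33/2) outside
  → clear

FREE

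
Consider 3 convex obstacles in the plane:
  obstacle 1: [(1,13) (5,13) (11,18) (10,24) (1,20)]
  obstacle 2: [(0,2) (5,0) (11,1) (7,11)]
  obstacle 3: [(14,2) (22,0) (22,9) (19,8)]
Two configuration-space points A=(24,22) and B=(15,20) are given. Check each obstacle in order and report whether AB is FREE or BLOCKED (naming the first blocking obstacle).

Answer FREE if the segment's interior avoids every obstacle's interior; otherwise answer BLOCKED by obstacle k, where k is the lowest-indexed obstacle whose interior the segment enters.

Obstacle 1 [(1,13) (5,13) (11,18) (10,24) (1,20)]:
  edge (1,13)–(5,13): clear
  edge (5,13)–(11,18): clear
  edge (11,18)–(10,24): clear
  edge (10,24)–(1,20): clear
  edge (1,20)–(1,13): clear
  midpoint (39/2,21) outside
  → clear
Obstacle 2 [(0,2) (5,0) (11,1) (7,11)]:
  edge (0,2)–(5,0): clear
  edge (5,0)–(11,1): clear
  edge (11,1)–(7,11): clear
  edge (7,11)–(0,2): clear
  midpoint (39/2,21) outside
  → clear
Obstacle 3 [(14,2) (22,0) (22,9) (19,8)]:
  edge (14,2)–(22,0): clear
  edge (22,0)–(22,9): clear
  edge (22,9)–(19,8): clear
  edge (19,8)–(14,2): clear
  midpoint (39/2,21) outside
  → clear

FREE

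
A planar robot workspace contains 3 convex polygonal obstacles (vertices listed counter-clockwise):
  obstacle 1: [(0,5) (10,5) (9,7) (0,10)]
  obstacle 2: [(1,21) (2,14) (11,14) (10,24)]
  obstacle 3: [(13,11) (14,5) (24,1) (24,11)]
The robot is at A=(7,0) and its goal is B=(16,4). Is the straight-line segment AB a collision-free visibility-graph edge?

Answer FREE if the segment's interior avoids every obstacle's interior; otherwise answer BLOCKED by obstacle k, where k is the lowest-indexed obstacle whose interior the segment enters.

FREE

Obstacle 1 [(0,5) (10,5) (9,7) (0,10)]:
  edge (0,5)–(10,5): clear
  edge (10,5)–(9,7): clear
  edge (9,7)–(0,10): clear
  edge (0,10)–(0,5): clear
  midpoint (23/2,2) outside
  → clear
Obstacle 2 [(1,21) (2,14) (11,14) (10,24)]:
  edge (1,21)–(2,14): clear
  edge (2,14)–(11,14): clear
  edge (11,14)–(10,24): clear
  edge (10,24)–(1,21): clear
  midpoint (23/2,2) outside
  → clear
Obstacle 3 [(13,11) (14,5) (24,1) (24,11)]:
  edge (13,11)–(14,5): clear
  edge (14,5)–(24,1): clear
  edge (24,1)–(24,11): clear
  edge (24,11)–(13,11): clear
  midpoint (23/2,2) outside
  → clear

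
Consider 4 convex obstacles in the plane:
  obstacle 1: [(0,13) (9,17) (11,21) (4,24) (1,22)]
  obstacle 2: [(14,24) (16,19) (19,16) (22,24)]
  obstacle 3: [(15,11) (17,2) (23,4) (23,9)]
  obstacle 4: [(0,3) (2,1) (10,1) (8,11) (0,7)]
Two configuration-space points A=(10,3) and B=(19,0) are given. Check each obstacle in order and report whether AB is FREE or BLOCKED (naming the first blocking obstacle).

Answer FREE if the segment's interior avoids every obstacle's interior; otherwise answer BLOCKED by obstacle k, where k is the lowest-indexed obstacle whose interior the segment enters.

FREE

Obstacle 1 [(0,13) (9,17) (11,21) (4,24) (1,22)]:
  edge (0,13)–(9,17): clear
  edge (9,17)–(11,21): clear
  edge (11,21)–(4,24): clear
  edge (4,24)–(1,22): clear
  edge (1,22)–(0,13): clear
  midpoint (29/2,3/2) outside
  → clear
Obstacle 2 [(14,24) (16,19) (19,16) (22,24)]:
  edge (14,24)–(16,19): clear
  edge (16,19)–(19,16): clear
  edge (19,16)–(22,24): clear
  edge (22,24)–(14,24): clear
  midpoint (29/2,3/2) outside
  → clear
Obstacle 3 [(15,11) (17,2) (23,4) (23,9)]:
  edge (15,11)–(17,2): clear
  edge (17,2)–(23,4): clear
  edge (23,4)–(23,9): clear
  edge (23,9)–(15,11): clear
  midpoint (29/2,3/2) outside
  → clear
Obstacle 4 [(0,3) (2,1) (10,1) (8,11) (0,7)]:
  edge (0,3)–(2,1): clear
  edge (2,1)–(10,1): clear
  edge (10,1)–(8,11): clear
  edge (8,11)–(0,7): clear
  edge (0,7)–(0,3): clear
  midpoint (29/2,3/2) outside
  → clear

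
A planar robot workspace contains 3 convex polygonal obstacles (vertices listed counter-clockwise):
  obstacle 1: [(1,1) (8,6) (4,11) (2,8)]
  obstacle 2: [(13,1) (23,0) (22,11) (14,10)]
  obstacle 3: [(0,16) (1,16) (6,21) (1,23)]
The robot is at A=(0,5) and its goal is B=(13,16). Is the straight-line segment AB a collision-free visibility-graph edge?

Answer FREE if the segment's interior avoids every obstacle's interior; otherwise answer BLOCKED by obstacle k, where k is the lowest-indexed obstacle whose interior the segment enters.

Obstacle 1 [(1,1) (8,6) (4,11) (2,8)]:
  edge (1,1)–(8,6): clear
  edge (8,6)–(4,11): crosses AB
  edge (4,11)–(2,8): clear
  edge (2,8)–(1,1): crosses AB
  → BLOCKED
Obstacle 2 [(13,1) (23,0) (22,11) (14,10)]:
  edge (13,1)–(23,0): clear
  edge (23,0)–(22,11): clear
  edge (22,11)–(14,10): clear
  edge (14,10)–(13,1): clear
  midpoint (13/2,21/2) outside
  → clear
Obstacle 3 [(0,16) (1,16) (6,21) (1,23)]:
  edge (0,16)–(1,16): clear
  edge (1,16)–(6,21): clear
  edge (6,21)–(1,23): clear
  edge (1,23)–(0,16): clear
  midpoint (13/2,21/2) outside
  → clear

BLOCKED by obstacle 1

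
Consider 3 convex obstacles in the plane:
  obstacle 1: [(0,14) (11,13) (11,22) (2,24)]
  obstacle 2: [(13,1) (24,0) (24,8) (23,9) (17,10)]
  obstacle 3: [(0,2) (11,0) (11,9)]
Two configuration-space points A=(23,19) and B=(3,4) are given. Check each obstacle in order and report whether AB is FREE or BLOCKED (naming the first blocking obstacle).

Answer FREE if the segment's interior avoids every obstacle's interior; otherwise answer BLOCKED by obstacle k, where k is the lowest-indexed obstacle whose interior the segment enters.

Obstacle 1 [(0,14) (11,13) (11,22) (2,24)]:
  edge (0,14)–(11,13): clear
  edge (11,13)–(11,22): clear
  edge (11,22)–(2,24): clear
  edge (2,24)–(0,14): clear
  midpoint (13,23/2) outside
  → clear
Obstacle 2 [(13,1) (24,0) (24,8) (23,9) (17,10)]:
  edge (13,1)–(24,0): clear
  edge (24,0)–(24,8): clear
  edge (24,8)–(23,9): clear
  edge (23,9)–(17,10): clear
  edge (17,10)–(13,1): clear
  midpoint (13,23/2) outside
  → clear
Obstacle 3 [(0,2) (11,0) (11,9)]:
  edge (0,2)–(11,0): clear
  edge (11,0)–(11,9): clear
  edge (11,9)–(0,2): clear
  midpoint (13,23/2) outside
  → clear

FREE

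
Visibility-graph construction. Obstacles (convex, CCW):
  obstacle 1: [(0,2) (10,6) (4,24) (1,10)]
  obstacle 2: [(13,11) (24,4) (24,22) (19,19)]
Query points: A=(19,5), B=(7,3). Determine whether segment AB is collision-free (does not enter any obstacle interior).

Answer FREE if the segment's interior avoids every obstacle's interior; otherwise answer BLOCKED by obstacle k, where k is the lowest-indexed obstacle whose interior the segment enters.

FREE

Obstacle 1 [(0,2) (10,6) (4,24) (1,10)]:
  edge (0,2)–(10,6): clear
  edge (10,6)–(4,24): clear
  edge (4,24)–(1,10): clear
  edge (1,10)–(0,2): clear
  midpoint (13,4) outside
  → clear
Obstacle 2 [(13,11) (24,4) (24,22) (19,19)]:
  edge (13,11)–(24,4): clear
  edge (24,4)–(24,22): clear
  edge (24,22)–(19,19): clear
  edge (19,19)–(13,11): clear
  midpoint (13,4) outside
  → clear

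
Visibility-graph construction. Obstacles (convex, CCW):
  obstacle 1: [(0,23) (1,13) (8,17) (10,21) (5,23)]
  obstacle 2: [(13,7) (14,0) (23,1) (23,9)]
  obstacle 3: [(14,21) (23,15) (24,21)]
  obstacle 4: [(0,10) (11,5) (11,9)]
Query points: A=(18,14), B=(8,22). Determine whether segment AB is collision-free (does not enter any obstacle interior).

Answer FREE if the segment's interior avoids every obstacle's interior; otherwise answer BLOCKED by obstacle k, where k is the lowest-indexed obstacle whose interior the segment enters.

BLOCKED by obstacle 1

Obstacle 1 [(0,23) (1,13) (8,17) (10,21) (5,23)]:
  edge (0,23)–(1,13): clear
  edge (1,13)–(8,17): clear
  edge (8,17)–(10,21): crosses AB
  edge (10,21)–(5,23): crosses AB
  edge (5,23)–(0,23): clear
  → BLOCKED
Obstacle 2 [(13,7) (14,0) (23,1) (23,9)]:
  edge (13,7)–(14,0): clear
  edge (14,0)–(23,1): clear
  edge (23,1)–(23,9): clear
  edge (23,9)–(13,7): clear
  midpoint (13,18) outside
  → clear
Obstacle 3 [(14,21) (23,15) (24,21)]:
  edge (14,21)–(23,15): clear
  edge (23,15)–(24,21): clear
  edge (24,21)–(14,21): clear
  midpoint (13,18) outside
  → clear
Obstacle 4 [(0,10) (11,5) (11,9)]:
  edge (0,10)–(11,5): clear
  edge (11,5)–(11,9): clear
  edge (11,9)–(0,10): clear
  midpoint (13,18) outside
  → clear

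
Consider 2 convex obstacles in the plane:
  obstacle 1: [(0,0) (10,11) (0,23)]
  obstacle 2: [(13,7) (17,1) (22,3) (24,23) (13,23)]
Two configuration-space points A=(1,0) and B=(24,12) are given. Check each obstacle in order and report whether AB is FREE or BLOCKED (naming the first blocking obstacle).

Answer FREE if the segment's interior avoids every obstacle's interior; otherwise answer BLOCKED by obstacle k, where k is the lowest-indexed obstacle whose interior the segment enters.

Obstacle 1 [(0,0) (10,11) (0,23)]:
  edge (0,0)–(10,11): clear
  edge (10,11)–(0,23): clear
  edge (0,23)–(0,0): clear
  midpoint (25/2,6) outside
  → clear
Obstacle 2 [(13,7) (17,1) (22,3) (24,23) (13,23)]:
  edge (13,7)–(17,1): crosses AB
  edge (17,1)–(22,3): clear
  edge (22,3)–(24,23): crosses AB
  edge (24,23)–(13,23): clear
  edge (13,23)–(13,7): clear
  → BLOCKED

BLOCKED by obstacle 2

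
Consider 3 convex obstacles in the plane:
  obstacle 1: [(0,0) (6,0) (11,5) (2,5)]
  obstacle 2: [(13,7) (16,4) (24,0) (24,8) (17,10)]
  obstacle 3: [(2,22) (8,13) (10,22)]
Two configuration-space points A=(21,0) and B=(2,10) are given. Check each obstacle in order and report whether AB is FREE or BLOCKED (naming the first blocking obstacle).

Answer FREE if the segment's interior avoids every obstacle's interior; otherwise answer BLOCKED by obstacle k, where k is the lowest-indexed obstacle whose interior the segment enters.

Obstacle 1 [(0,0) (6,0) (11,5) (2,5)]:
  edge (0,0)–(6,0): clear
  edge (6,0)–(11,5): clear
  edge (11,5)–(2,5): clear
  edge (2,5)–(0,0): clear
  midpoint (23/2,5) outside
  → clear
Obstacle 2 [(13,7) (16,4) (24,0) (24,8) (17,10)]:
  edge (13,7)–(16,4): clear
  edge (16,4)–(24,0): clear
  edge (24,0)–(24,8): clear
  edge (24,8)–(17,10): clear
  edge (17,10)–(13,7): clear
  midpoint (23/2,5) outside
  → clear
Obstacle 3 [(2,22) (8,13) (10,22)]:
  edge (2,22)–(8,13): clear
  edge (8,13)–(10,22): clear
  edge (10,22)–(2,22): clear
  midpoint (23/2,5) outside
  → clear

FREE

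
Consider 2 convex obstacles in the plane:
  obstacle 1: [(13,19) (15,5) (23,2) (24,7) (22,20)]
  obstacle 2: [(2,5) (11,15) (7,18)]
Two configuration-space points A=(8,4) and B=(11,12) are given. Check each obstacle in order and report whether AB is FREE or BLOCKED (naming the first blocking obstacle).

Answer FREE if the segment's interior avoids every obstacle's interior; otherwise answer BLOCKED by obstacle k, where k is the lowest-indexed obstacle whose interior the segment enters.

FREE

Obstacle 1 [(13,19) (15,5) (23,2) (24,7) (22,20)]:
  edge (13,19)–(15,5): clear
  edge (15,5)–(23,2): clear
  edge (23,2)–(24,7): clear
  edge (24,7)–(22,20): clear
  edge (22,20)–(13,19): clear
  midpoint (19/2,8) outside
  → clear
Obstacle 2 [(2,5) (11,15) (7,18)]:
  edge (2,5)–(11,15): clear
  edge (11,15)–(7,18): clear
  edge (7,18)–(2,5): clear
  midpoint (19/2,8) outside
  → clear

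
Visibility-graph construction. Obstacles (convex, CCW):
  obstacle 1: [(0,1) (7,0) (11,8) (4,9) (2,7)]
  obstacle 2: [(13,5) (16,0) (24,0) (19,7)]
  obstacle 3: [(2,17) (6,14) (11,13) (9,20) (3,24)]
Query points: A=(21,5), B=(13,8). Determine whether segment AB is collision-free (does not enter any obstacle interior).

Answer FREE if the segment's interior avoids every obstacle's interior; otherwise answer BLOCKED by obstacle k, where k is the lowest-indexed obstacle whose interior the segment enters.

Obstacle 1 [(0,1) (7,0) (11,8) (4,9) (2,7)]:
  edge (0,1)–(7,0): clear
  edge (7,0)–(11,8): clear
  edge (11,8)–(4,9): clear
  edge (4,9)–(2,7): clear
  edge (2,7)–(0,1): clear
  midpoint (17,13/2) outside
  → clear
Obstacle 2 [(13,5) (16,0) (24,0) (19,7)]:
  edge (13,5)–(16,0): clear
  edge (16,0)–(24,0): clear
  edge (24,0)–(19,7): crosses AB
  edge (19,7)–(13,5): crosses AB
  → BLOCKED
Obstacle 3 [(2,17) (6,14) (11,13) (9,20) (3,24)]:
  edge (2,17)–(6,14): clear
  edge (6,14)–(11,13): clear
  edge (11,13)–(9,20): clear
  edge (9,20)–(3,24): clear
  edge (3,24)–(2,17): clear
  midpoint (17,13/2) outside
  → clear

BLOCKED by obstacle 2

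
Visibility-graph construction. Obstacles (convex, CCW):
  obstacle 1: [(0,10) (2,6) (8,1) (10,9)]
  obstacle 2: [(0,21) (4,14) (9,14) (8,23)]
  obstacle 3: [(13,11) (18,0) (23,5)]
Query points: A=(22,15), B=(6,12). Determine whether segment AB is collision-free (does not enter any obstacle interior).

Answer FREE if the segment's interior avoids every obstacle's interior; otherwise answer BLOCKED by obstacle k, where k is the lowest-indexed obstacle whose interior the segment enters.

Obstacle 1 [(0,10) (2,6) (8,1) (10,9)]:
  edge (0,10)–(2,6): clear
  edge (2,6)–(8,1): clear
  edge (8,1)–(10,9): clear
  edge (10,9)–(0,10): clear
  midpoint (14,27/2) outside
  → clear
Obstacle 2 [(0,21) (4,14) (9,14) (8,23)]:
  edge (0,21)–(4,14): clear
  edge (4,14)–(9,14): clear
  edge (9,14)–(8,23): clear
  edge (8,23)–(0,21): clear
  midpoint (14,27/2) outside
  → clear
Obstacle 3 [(13,11) (18,0) (23,5)]:
  edge (13,11)–(18,0): clear
  edge (18,0)–(23,5): clear
  edge (23,5)–(13,11): clear
  midpoint (14,27/2) outside
  → clear

FREE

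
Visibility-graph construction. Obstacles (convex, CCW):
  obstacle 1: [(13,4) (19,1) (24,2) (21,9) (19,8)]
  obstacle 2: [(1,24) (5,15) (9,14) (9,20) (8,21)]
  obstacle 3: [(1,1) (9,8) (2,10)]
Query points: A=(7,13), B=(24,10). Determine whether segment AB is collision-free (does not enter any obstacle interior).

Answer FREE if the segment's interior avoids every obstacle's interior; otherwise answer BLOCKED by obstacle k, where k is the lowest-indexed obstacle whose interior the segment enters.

FREE

Obstacle 1 [(13,4) (19,1) (24,2) (21,9) (19,8)]:
  edge (13,4)–(19,1): clear
  edge (19,1)–(24,2): clear
  edge (24,2)–(21,9): clear
  edge (21,9)–(19,8): clear
  edge (19,8)–(13,4): clear
  midpoint (31/2,23/2) outside
  → clear
Obstacle 2 [(1,24) (5,15) (9,14) (9,20) (8,21)]:
  edge (1,24)–(5,15): clear
  edge (5,15)–(9,14): clear
  edge (9,14)–(9,20): clear
  edge (9,20)–(8,21): clear
  edge (8,21)–(1,24): clear
  midpoint (31/2,23/2) outside
  → clear
Obstacle 3 [(1,1) (9,8) (2,10)]:
  edge (1,1)–(9,8): clear
  edge (9,8)–(2,10): clear
  edge (2,10)–(1,1): clear
  midpoint (31/2,23/2) outside
  → clear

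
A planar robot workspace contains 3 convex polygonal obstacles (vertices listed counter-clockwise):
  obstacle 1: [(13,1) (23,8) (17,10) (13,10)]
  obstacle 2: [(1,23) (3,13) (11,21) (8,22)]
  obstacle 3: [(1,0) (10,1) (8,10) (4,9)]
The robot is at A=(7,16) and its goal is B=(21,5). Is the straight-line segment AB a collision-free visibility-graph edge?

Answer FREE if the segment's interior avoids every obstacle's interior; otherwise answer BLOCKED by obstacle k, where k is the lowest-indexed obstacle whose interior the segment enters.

Obstacle 1 [(13,1) (23,8) (17,10) (13,10)]:
  edge (13,1)–(23,8): crosses AB
  edge (23,8)–(17,10): clear
  edge (17,10)–(13,10): crosses AB
  edge (13,10)–(13,1): clear
  → BLOCKED
Obstacle 2 [(1,23) (3,13) (11,21) (8,22)]:
  edge (1,23)–(3,13): clear
  edge (3,13)–(11,21): clear
  edge (11,21)–(8,22): clear
  edge (8,22)–(1,23): clear
  midpoint (14,21/2) outside
  → clear
Obstacle 3 [(1,0) (10,1) (8,10) (4,9)]:
  edge (1,0)–(10,1): clear
  edge (10,1)–(8,10): clear
  edge (8,10)–(4,9): clear
  edge (4,9)–(1,0): clear
  midpoint (14,21/2) outside
  → clear

BLOCKED by obstacle 1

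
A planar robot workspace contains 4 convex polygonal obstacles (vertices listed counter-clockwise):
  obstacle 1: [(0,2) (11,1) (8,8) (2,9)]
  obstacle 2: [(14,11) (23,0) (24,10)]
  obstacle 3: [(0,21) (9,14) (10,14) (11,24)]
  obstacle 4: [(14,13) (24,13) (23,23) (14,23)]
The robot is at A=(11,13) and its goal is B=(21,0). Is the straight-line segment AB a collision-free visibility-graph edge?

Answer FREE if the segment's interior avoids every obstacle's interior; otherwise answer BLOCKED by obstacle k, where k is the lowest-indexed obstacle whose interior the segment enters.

FREE

Obstacle 1 [(0,2) (11,1) (8,8) (2,9)]:
  edge (0,2)–(11,1): clear
  edge (11,1)–(8,8): clear
  edge (8,8)–(2,9): clear
  edge (2,9)–(0,2): clear
  midpoint (16,13/2) outside
  → clear
Obstacle 2 [(14,11) (23,0) (24,10)]:
  edge (14,11)–(23,0): clear
  edge (23,0)–(24,10): clear
  edge (24,10)–(14,11): clear
  midpoint (16,13/2) outside
  → clear
Obstacle 3 [(0,21) (9,14) (10,14) (11,24)]:
  edge (0,21)–(9,14): clear
  edge (9,14)–(10,14): clear
  edge (10,14)–(11,24): clear
  edge (11,24)–(0,21): clear
  midpoint (16,13/2) outside
  → clear
Obstacle 4 [(14,13) (24,13) (23,23) (14,23)]:
  edge (14,13)–(24,13): clear
  edge (24,13)–(23,23): clear
  edge (23,23)–(14,23): clear
  edge (14,23)–(14,13): clear
  midpoint (16,13/2) outside
  → clear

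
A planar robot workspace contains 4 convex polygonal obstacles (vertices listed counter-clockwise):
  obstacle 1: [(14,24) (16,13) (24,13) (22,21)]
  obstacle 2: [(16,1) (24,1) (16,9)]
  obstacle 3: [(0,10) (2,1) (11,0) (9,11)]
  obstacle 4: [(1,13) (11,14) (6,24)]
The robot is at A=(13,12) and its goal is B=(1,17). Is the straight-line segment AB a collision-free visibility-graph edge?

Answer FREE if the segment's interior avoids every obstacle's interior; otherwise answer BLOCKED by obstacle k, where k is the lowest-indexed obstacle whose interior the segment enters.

BLOCKED by obstacle 4

Obstacle 1 [(14,24) (16,13) (24,13) (22,21)]:
  edge (14,24)–(16,13): clear
  edge (16,13)–(24,13): clear
  edge (24,13)–(22,21): clear
  edge (22,21)–(14,24): clear
  midpoint (7,29/2) outside
  → clear
Obstacle 2 [(16,1) (24,1) (16,9)]:
  edge (16,1)–(24,1): clear
  edge (24,1)–(16,9): clear
  edge (16,9)–(16,1): clear
  midpoint (7,29/2) outside
  → clear
Obstacle 3 [(0,10) (2,1) (11,0) (9,11)]:
  edge (0,10)–(2,1): clear
  edge (2,1)–(11,0): clear
  edge (11,0)–(9,11): clear
  edge (9,11)–(0,10): clear
  midpoint (7,29/2) outside
  → clear
Obstacle 4 [(1,13) (11,14) (6,24)]:
  edge (1,13)–(11,14): crosses AB
  edge (11,14)–(6,24): clear
  edge (6,24)–(1,13): crosses AB
  → BLOCKED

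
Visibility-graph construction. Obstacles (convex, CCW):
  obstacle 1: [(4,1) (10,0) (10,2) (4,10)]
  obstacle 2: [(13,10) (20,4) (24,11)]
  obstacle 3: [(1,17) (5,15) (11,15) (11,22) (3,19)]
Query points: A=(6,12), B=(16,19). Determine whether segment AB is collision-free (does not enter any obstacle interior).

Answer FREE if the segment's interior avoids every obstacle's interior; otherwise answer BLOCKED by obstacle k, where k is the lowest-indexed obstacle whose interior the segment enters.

BLOCKED by obstacle 3

Obstacle 1 [(4,1) (10,0) (10,2) (4,10)]:
  edge (4,1)–(10,0): clear
  edge (10,0)–(10,2): clear
  edge (10,2)–(4,10): clear
  edge (4,10)–(4,1): clear
  midpoint (11,31/2) outside
  → clear
Obstacle 2 [(13,10) (20,4) (24,11)]:
  edge (13,10)–(20,4): clear
  edge (20,4)–(24,11): clear
  edge (24,11)–(13,10): clear
  midpoint (11,31/2) outside
  → clear
Obstacle 3 [(1,17) (5,15) (11,15) (11,22) (3,19)]:
  edge (1,17)–(5,15): clear
  edge (5,15)–(11,15): crosses AB
  edge (11,15)–(11,22): crosses AB
  edge (11,22)–(3,19): clear
  edge (3,19)–(1,17): clear
  → BLOCKED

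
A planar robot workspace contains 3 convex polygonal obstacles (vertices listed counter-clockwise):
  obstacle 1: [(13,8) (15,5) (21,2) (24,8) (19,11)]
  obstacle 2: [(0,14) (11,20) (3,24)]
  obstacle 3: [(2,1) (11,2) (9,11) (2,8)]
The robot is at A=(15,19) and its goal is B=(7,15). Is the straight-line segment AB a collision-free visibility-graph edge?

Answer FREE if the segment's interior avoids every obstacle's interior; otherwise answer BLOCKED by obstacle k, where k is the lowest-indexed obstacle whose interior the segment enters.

Obstacle 1 [(13,8) (15,5) (21,2) (24,8) (19,11)]:
  edge (13,8)–(15,5): clear
  edge (15,5)–(21,2): clear
  edge (21,2)–(24,8): clear
  edge (24,8)–(19,11): clear
  edge (19,11)–(13,8): clear
  midpoint (11,17) outside
  → clear
Obstacle 2 [(0,14) (11,20) (3,24)]:
  edge (0,14)–(11,20): clear
  edge (11,20)–(3,24): clear
  edge (3,24)–(0,14): clear
  midpoint (11,17) outside
  → clear
Obstacle 3 [(2,1) (11,2) (9,11) (2,8)]:
  edge (2,1)–(11,2): clear
  edge (11,2)–(9,11): clear
  edge (9,11)–(2,8): clear
  edge (2,8)–(2,1): clear
  midpoint (11,17) outside
  → clear

FREE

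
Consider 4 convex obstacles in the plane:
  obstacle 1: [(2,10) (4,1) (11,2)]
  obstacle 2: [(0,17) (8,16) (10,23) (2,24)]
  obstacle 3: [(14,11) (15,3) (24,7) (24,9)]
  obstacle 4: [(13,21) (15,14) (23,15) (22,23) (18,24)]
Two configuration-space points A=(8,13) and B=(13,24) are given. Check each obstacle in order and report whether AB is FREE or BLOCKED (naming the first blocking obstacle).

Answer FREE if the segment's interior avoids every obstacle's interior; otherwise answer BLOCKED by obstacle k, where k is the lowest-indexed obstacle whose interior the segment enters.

Obstacle 1 [(2,10) (4,1) (11,2)]:
  edge (2,10)–(4,1): clear
  edge (4,1)–(11,2): clear
  edge (11,2)–(2,10): clear
  midpoint (21/2,37/2) outside
  → clear
Obstacle 2 [(0,17) (8,16) (10,23) (2,24)]:
  edge (0,17)–(8,16): clear
  edge (8,16)–(10,23): clear
  edge (10,23)–(2,24): clear
  edge (2,24)–(0,17): clear
  midpoint (21/2,37/2) outside
  → clear
Obstacle 3 [(14,11) (15,3) (24,7) (24,9)]:
  edge (14,11)–(15,3): clear
  edge (15,3)–(24,7): clear
  edge (24,7)–(24,9): clear
  edge (24,9)–(14,11): clear
  midpoint (21/2,37/2) outside
  → clear
Obstacle 4 [(13,21) (15,14) (23,15) (22,23) (18,24)]:
  edge (13,21)–(15,14): clear
  edge (15,14)–(23,15): clear
  edge (23,15)–(22,23): clear
  edge (22,23)–(18,24): clear
  edge (18,24)–(13,21): clear
  midpoint (21/2,37/2) outside
  → clear

FREE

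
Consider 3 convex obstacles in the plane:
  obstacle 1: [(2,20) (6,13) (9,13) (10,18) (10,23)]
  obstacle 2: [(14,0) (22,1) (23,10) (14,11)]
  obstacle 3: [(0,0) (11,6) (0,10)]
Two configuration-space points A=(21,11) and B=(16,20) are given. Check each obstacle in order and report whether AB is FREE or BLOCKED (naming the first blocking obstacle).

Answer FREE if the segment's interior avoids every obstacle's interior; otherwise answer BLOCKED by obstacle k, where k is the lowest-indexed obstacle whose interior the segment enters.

FREE

Obstacle 1 [(2,20) (6,13) (9,13) (10,18) (10,23)]:
  edge (2,20)–(6,13): clear
  edge (6,13)–(9,13): clear
  edge (9,13)–(10,18): clear
  edge (10,18)–(10,23): clear
  edge (10,23)–(2,20): clear
  midpoint (37/2,31/2) outside
  → clear
Obstacle 2 [(14,0) (22,1) (23,10) (14,11)]:
  edge (14,0)–(22,1): clear
  edge (22,1)–(23,10): clear
  edge (23,10)–(14,11): clear
  edge (14,11)–(14,0): clear
  midpoint (37/2,31/2) outside
  → clear
Obstacle 3 [(0,0) (11,6) (0,10)]:
  edge (0,0)–(11,6): clear
  edge (11,6)–(0,10): clear
  edge (0,10)–(0,0): clear
  midpoint (37/2,31/2) outside
  → clear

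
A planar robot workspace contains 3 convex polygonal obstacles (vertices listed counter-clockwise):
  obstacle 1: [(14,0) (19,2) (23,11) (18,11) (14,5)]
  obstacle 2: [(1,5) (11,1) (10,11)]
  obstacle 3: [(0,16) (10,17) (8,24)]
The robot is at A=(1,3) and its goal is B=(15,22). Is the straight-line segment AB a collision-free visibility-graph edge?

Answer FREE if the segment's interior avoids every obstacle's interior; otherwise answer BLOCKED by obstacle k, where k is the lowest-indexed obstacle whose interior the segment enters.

Obstacle 1 [(14,0) (19,2) (23,11) (18,11) (14,5)]:
  edge (14,0)–(19,2): clear
  edge (19,2)–(23,11): clear
  edge (23,11)–(18,11): clear
  edge (18,11)–(14,5): clear
  edge (14,5)–(14,0): clear
  midpoint (8,25/2) outside
  → clear
Obstacle 2 [(1,5) (11,1) (10,11)]:
  edge (1,5)–(11,1): crosses AB
  edge (11,1)–(10,11): clear
  edge (10,11)–(1,5): crosses AB
  → BLOCKED
Obstacle 3 [(0,16) (10,17) (8,24)]:
  edge (0,16)–(10,17): clear
  edge (10,17)–(8,24): clear
  edge (8,24)–(0,16): clear
  midpoint (8,25/2) outside
  → clear

BLOCKED by obstacle 2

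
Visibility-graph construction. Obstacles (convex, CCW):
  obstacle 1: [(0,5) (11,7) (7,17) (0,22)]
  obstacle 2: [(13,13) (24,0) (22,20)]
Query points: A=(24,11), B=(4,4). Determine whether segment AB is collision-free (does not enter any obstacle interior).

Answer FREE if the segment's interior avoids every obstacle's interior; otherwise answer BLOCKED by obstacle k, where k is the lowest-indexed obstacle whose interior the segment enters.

Obstacle 1 [(0,5) (11,7) (7,17) (0,22)]:
  edge (0,5)–(11,7): clear
  edge (11,7)–(7,17): clear
  edge (7,17)–(0,22): clear
  edge (0,22)–(0,5): clear
  midpoint (14,15/2) outside
  → clear
Obstacle 2 [(13,13) (24,0) (22,20)]:
  edge (13,13)–(24,0): crosses AB
  edge (24,0)–(22,20): crosses AB
  edge (22,20)–(13,13): clear
  → BLOCKED

BLOCKED by obstacle 2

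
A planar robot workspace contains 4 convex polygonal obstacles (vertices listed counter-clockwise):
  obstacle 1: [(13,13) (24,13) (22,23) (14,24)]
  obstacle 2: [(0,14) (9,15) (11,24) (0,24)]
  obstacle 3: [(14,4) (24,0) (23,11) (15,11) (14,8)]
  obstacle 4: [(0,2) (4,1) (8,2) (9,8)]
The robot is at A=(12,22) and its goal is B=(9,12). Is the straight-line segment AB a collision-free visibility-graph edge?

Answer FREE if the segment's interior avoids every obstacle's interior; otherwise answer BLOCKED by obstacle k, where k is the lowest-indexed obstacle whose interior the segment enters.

Obstacle 1 [(13,13) (24,13) (22,23) (14,24)]:
  edge (13,13)–(24,13): clear
  edge (24,13)–(22,23): clear
  edge (22,23)–(14,24): clear
  edge (14,24)–(13,13): clear
  midpoint (21/2,17) outside
  → clear
Obstacle 2 [(0,14) (9,15) (11,24) (0,24)]:
  edge (0,14)–(9,15): clear
  edge (9,15)–(11,24): clear
  edge (11,24)–(0,24): clear
  edge (0,24)–(0,14): clear
  midpoint (21/2,17) outside
  → clear
Obstacle 3 [(14,4) (24,0) (23,11) (15,11) (14,8)]:
  edge (14,4)–(24,0): clear
  edge (24,0)–(23,11): clear
  edge (23,11)–(15,11): clear
  edge (15,11)–(14,8): clear
  edge (14,8)–(14,4): clear
  midpoint (21/2,17) outside
  → clear
Obstacle 4 [(0,2) (4,1) (8,2) (9,8)]:
  edge (0,2)–(4,1): clear
  edge (4,1)–(8,2): clear
  edge (8,2)–(9,8): clear
  edge (9,8)–(0,2): clear
  midpoint (21/2,17) outside
  → clear

FREE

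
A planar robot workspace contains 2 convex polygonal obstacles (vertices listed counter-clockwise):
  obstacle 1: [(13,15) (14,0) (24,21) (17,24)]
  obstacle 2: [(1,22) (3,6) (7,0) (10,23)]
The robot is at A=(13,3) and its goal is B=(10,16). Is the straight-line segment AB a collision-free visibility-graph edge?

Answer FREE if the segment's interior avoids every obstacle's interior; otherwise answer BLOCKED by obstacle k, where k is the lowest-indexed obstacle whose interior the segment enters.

FREE

Obstacle 1 [(13,15) (14,0) (24,21) (17,24)]:
  edge (13,15)–(14,0): clear
  edge (14,0)–(24,21): clear
  edge (24,21)–(17,24): clear
  edge (17,24)–(13,15): clear
  midpoint (23/2,19/2) outside
  → clear
Obstacle 2 [(1,22) (3,6) (7,0) (10,23)]:
  edge (1,22)–(3,6): clear
  edge (3,6)–(7,0): clear
  edge (7,0)–(10,23): clear
  edge (10,23)–(1,22): clear
  midpoint (23/2,19/2) outside
  → clear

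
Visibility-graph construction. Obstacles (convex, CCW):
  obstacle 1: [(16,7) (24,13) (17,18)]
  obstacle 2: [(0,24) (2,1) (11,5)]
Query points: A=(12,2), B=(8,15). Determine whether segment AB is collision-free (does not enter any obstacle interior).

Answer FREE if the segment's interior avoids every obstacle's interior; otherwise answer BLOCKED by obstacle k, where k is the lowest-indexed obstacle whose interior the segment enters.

FREE

Obstacle 1 [(16,7) (24,13) (17,18)]:
  edge (16,7)–(24,13): clear
  edge (24,13)–(17,18): clear
  edge (17,18)–(16,7): clear
  midpoint (10,17/2) outside
  → clear
Obstacle 2 [(0,24) (2,1) (11,5)]:
  edge (0,24)–(2,1): clear
  edge (2,1)–(11,5): clear
  edge (11,5)–(0,24): clear
  midpoint (10,17/2) outside
  → clear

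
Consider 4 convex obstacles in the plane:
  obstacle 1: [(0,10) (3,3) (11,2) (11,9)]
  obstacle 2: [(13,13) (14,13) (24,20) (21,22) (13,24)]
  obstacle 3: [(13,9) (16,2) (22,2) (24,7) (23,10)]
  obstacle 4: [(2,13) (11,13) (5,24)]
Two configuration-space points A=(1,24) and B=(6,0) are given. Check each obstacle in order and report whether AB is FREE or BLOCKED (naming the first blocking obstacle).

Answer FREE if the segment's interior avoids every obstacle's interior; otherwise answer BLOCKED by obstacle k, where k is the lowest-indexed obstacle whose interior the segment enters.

BLOCKED by obstacle 1

Obstacle 1 [(0,10) (3,3) (11,2) (11,9)]:
  edge (0,10)–(3,3): clear
  edge (3,3)–(11,2): crosses AB
  edge (11,2)–(11,9): clear
  edge (11,9)–(0,10): crosses AB
  → BLOCKED
Obstacle 2 [(13,13) (14,13) (24,20) (21,22) (13,24)]:
  edge (13,13)–(14,13): clear
  edge (14,13)–(24,20): clear
  edge (24,20)–(21,22): clear
  edge (21,22)–(13,24): clear
  edge (13,24)–(13,13): clear
  midpoint (7/2,12) outside
  → clear
Obstacle 3 [(13,9) (16,2) (22,2) (24,7) (23,10)]:
  edge (13,9)–(16,2): clear
  edge (16,2)–(22,2): clear
  edge (22,2)–(24,7): clear
  edge (24,7)–(23,10): clear
  edge (23,10)–(13,9): clear
  midpoint (7/2,12) outside
  → clear
Obstacle 4 [(2,13) (11,13) (5,24)]:
  edge (2,13)–(11,13): crosses AB
  edge (11,13)–(5,24): clear
  edge (5,24)–(2,13): crosses AB
  → BLOCKED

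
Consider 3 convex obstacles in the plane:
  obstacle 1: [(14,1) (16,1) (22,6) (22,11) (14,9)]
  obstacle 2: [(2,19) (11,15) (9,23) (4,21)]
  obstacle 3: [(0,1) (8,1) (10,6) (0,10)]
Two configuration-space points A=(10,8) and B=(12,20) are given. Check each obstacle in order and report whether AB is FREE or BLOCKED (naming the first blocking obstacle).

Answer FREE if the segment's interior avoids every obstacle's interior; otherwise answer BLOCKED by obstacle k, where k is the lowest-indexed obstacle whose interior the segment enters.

Obstacle 1 [(14,1) (16,1) (22,6) (22,11) (14,9)]:
  edge (14,1)–(16,1): clear
  edge (16,1)–(22,6): clear
  edge (22,6)–(22,11): clear
  edge (22,11)–(14,9): clear
  edge (14,9)–(14,1): clear
  midpoint (11,14) outside
  → clear
Obstacle 2 [(2,19) (11,15) (9,23) (4,21)]:
  edge (2,19)–(11,15): clear
  edge (11,15)–(9,23): clear
  edge (9,23)–(4,21): clear
  edge (4,21)–(2,19): clear
  midpoint (11,14) outside
  → clear
Obstacle 3 [(0,1) (8,1) (10,6) (0,10)]:
  edge (0,1)–(8,1): clear
  edge (8,1)–(10,6): clear
  edge (10,6)–(0,10): clear
  edge (0,10)–(0,1): clear
  midpoint (11,14) outside
  → clear

FREE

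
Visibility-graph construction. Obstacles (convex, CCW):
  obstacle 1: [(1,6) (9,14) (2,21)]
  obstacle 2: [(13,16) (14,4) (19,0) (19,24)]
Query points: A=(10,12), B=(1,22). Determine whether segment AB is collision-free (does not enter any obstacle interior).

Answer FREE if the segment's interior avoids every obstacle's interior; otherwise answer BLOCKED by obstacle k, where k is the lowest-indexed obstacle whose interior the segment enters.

BLOCKED by obstacle 1

Obstacle 1 [(1,6) (9,14) (2,21)]:
  edge (1,6)–(9,14): crosses AB
  edge (9,14)–(2,21): clear
  edge (2,21)–(1,6): crosses AB
  → BLOCKED
Obstacle 2 [(13,16) (14,4) (19,0) (19,24)]:
  edge (13,16)–(14,4): clear
  edge (14,4)–(19,0): clear
  edge (19,0)–(19,24): clear
  edge (19,24)–(13,16): clear
  midpoint (11/2,17) outside
  → clear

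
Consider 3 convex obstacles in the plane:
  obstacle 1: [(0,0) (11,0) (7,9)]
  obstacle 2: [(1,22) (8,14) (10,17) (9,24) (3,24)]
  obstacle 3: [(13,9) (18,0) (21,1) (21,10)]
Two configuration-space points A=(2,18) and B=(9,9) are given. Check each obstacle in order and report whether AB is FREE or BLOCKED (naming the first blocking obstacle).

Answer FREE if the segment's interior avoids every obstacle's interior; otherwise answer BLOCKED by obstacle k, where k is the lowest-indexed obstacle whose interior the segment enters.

FREE

Obstacle 1 [(0,0) (11,0) (7,9)]:
  edge (0,0)–(11,0): clear
  edge (11,0)–(7,9): clear
  edge (7,9)–(0,0): clear
  midpoint (11/2,27/2) outside
  → clear
Obstacle 2 [(1,22) (8,14) (10,17) (9,24) (3,24)]:
  edge (1,22)–(8,14): clear
  edge (8,14)–(10,17): clear
  edge (10,17)–(9,24): clear
  edge (9,24)–(3,24): clear
  edge (3,24)–(1,22): clear
  midpoint (11/2,27/2) outside
  → clear
Obstacle 3 [(13,9) (18,0) (21,1) (21,10)]:
  edge (13,9)–(18,0): clear
  edge (18,0)–(21,1): clear
  edge (21,1)–(21,10): clear
  edge (21,10)–(13,9): clear
  midpoint (11/2,27/2) outside
  → clear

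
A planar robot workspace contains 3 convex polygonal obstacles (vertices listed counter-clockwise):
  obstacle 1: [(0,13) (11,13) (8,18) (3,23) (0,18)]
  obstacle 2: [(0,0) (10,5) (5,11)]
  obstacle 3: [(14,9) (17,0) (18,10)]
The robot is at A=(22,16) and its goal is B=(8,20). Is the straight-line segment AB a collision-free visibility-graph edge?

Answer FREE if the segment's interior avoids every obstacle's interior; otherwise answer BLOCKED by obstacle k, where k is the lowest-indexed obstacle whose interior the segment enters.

FREE

Obstacle 1 [(0,13) (11,13) (8,18) (3,23) (0,18)]:
  edge (0,13)–(11,13): clear
  edge (11,13)–(8,18): clear
  edge (8,18)–(3,23): clear
  edge (3,23)–(0,18): clear
  edge (0,18)–(0,13): clear
  midpoint (15,18) outside
  → clear
Obstacle 2 [(0,0) (10,5) (5,11)]:
  edge (0,0)–(10,5): clear
  edge (10,5)–(5,11): clear
  edge (5,11)–(0,0): clear
  midpoint (15,18) outside
  → clear
Obstacle 3 [(14,9) (17,0) (18,10)]:
  edge (14,9)–(17,0): clear
  edge (17,0)–(18,10): clear
  edge (18,10)–(14,9): clear
  midpoint (15,18) outside
  → clear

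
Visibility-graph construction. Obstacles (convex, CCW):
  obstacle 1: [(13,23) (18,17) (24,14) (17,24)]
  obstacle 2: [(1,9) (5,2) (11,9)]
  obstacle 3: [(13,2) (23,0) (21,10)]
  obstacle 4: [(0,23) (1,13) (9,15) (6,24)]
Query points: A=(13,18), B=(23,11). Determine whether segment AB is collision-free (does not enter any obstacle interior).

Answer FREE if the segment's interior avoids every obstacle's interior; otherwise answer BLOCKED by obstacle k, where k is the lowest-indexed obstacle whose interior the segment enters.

FREE

Obstacle 1 [(13,23) (18,17) (24,14) (17,24)]:
  edge (13,23)–(18,17): clear
  edge (18,17)–(24,14): clear
  edge (24,14)–(17,24): clear
  edge (17,24)–(13,23): clear
  midpoint (18,29/2) outside
  → clear
Obstacle 2 [(1,9) (5,2) (11,9)]:
  edge (1,9)–(5,2): clear
  edge (5,2)–(11,9): clear
  edge (11,9)–(1,9): clear
  midpoint (18,29/2) outside
  → clear
Obstacle 3 [(13,2) (23,0) (21,10)]:
  edge (13,2)–(23,0): clear
  edge (23,0)–(21,10): clear
  edge (21,10)–(13,2): clear
  midpoint (18,29/2) outside
  → clear
Obstacle 4 [(0,23) (1,13) (9,15) (6,24)]:
  edge (0,23)–(1,13): clear
  edge (1,13)–(9,15): clear
  edge (9,15)–(6,24): clear
  edge (6,24)–(0,23): clear
  midpoint (18,29/2) outside
  → clear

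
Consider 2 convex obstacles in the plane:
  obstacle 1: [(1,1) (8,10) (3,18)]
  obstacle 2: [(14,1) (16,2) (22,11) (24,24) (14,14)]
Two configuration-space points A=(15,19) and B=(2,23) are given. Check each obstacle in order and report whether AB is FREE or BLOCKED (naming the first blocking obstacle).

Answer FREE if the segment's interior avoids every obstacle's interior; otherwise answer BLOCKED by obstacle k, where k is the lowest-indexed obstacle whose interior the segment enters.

FREE

Obstacle 1 [(1,1) (8,10) (3,18)]:
  edge (1,1)–(8,10): clear
  edge (8,10)–(3,18): clear
  edge (3,18)–(1,1): clear
  midpoint (17/2,21) outside
  → clear
Obstacle 2 [(14,1) (16,2) (22,11) (24,24) (14,14)]:
  edge (14,1)–(16,2): clear
  edge (16,2)–(22,11): clear
  edge (22,11)–(24,24): clear
  edge (24,24)–(14,14): clear
  edge (14,14)–(14,1): clear
  midpoint (17/2,21) outside
  → clear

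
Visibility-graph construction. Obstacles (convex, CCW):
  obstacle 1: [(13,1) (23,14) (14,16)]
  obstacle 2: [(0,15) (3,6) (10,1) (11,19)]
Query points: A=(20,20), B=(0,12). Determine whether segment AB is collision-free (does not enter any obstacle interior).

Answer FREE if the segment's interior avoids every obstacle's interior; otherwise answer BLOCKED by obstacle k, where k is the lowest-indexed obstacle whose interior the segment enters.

Obstacle 1 [(13,1) (23,14) (14,16)]:
  edge (13,1)–(23,14): clear
  edge (23,14)–(14,16): clear
  edge (14,16)–(13,1): clear
  midpoint (10,16) outside
  → clear
Obstacle 2 [(0,15) (3,6) (10,1) (11,19)]:
  edge (0,15)–(3,6): crosses AB
  edge (3,6)–(10,1): clear
  edge (10,1)–(11,19): crosses AB
  edge (11,19)–(0,15): clear
  → BLOCKED

BLOCKED by obstacle 2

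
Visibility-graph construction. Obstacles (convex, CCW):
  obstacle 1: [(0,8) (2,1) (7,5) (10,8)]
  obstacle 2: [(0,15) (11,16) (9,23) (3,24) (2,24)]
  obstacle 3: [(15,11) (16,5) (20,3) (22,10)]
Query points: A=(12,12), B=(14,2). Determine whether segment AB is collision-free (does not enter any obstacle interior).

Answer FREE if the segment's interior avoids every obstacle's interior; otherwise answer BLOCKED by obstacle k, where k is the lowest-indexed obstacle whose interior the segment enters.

Obstacle 1 [(0,8) (2,1) (7,5) (10,8)]:
  edge (0,8)–(2,1): clear
  edge (2,1)–(7,5): clear
  edge (7,5)–(10,8): clear
  edge (10,8)–(0,8): clear
  midpoint (13,7) outside
  → clear
Obstacle 2 [(0,15) (11,16) (9,23) (3,24) (2,24)]:
  edge (0,15)–(11,16): clear
  edge (11,16)–(9,23): clear
  edge (9,23)–(3,24): clear
  edge (3,24)–(2,24): clear
  edge (2,24)–(0,15): clear
  midpoint (13,7) outside
  → clear
Obstacle 3 [(15,11) (16,5) (20,3) (22,10)]:
  edge (15,11)–(16,5): clear
  edge (16,5)–(20,3): clear
  edge (20,3)–(22,10): clear
  edge (22,10)–(15,11): clear
  midpoint (13,7) outside
  → clear

FREE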